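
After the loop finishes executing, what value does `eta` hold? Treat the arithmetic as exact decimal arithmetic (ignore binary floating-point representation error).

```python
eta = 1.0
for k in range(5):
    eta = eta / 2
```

Let's trace through this code step by step.

Initialize: eta = 1.0
Entering loop: for k in range(5):
After iteration 1: k = 0, eta = 0.5
After iteration 2: k = 1, eta = 0.25
After iteration 3: k = 2, eta = 0.125
After iteration 4: k = 3, eta = 0.0625
After iteration 5: k = 4, eta = 0.03125
Loop ends.

Final answer: 0.03125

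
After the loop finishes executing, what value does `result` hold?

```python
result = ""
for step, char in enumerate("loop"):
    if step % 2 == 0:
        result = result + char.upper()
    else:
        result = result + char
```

Let's trace through this code step by step.

Initialize: result = ''
Entering loop: for step, char in enumerate("loop"):
After iteration 1: step = 0, char = 'l', result = 'L'
After iteration 2: step = 1, char = 'o', result = 'Lo'
After iteration 3: step = 2, char = 'o', result = 'LoO'
After iteration 4: step = 3, char = 'p', result = 'LoOp'
Loop ends.

Final answer: 'LoOp'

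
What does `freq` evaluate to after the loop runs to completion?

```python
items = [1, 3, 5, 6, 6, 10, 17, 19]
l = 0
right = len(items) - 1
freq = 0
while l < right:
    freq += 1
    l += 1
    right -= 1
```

Let's trace through this code step by step.

Initialize: items = [1, 3, 5, 6, 6, 10, 17, 19]
Initialize: l = 0
Initialize: right = 7
Initialize: freq = 0
Entering loop: while l < right:
After iteration 1: l = 1, right = 6, freq = 1
After iteration 2: l = 2, right = 5, freq = 2
After iteration 3: l = 3, right = 4, freq = 3
After iteration 4: l = 4, right = 3, freq = 4
Loop ends.

Final answer: 4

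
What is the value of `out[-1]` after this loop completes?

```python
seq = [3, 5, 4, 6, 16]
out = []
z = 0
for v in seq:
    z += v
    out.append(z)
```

Let's trace through this code step by step.

Initialize: seq = [3, 5, 4, 6, 16]
Initialize: out = []
Initialize: z = 0
Entering loop: for v in seq:
After iteration 1: v = 3, out = [3], z = 3
After iteration 2: v = 5, out = [3, 8], z = 8
After iteration 3: v = 4, out = [3, 8, 12], z = 12
After iteration 4: v = 6, out = [3, 8, 12, 18], z = 18
After iteration 5: v = 16, out = [3, 8, 12, 18, 34], z = 34
Loop ends.
out[-1] = 34

Final answer: 34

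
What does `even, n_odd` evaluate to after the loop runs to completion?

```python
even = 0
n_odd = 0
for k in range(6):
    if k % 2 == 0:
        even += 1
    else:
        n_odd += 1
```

Let's trace through this code step by step.

Initialize: even = 0
Initialize: n_odd = 0
Entering loop: for k in range(6):
After iteration 1: k = 0, even = 1, n_odd = 0
After iteration 2: k = 1, even = 1, n_odd = 1
After iteration 3: k = 2, even = 2, n_odd = 1
After iteration 4: k = 3, even = 2, n_odd = 2
After iteration 5: k = 4, even = 3, n_odd = 2
After iteration 6: k = 5, even = 3, n_odd = 3
Loop ends.

Final answer: 3, 3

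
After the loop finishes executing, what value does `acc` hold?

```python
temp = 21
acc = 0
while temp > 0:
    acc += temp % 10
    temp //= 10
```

Let's trace through this code step by step.

Initialize: temp = 21
Initialize: acc = 0
Entering loop: while temp > 0:
After iteration 1: temp = 2, acc = 1
After iteration 2: temp = 0, acc = 3
Loop ends.

Final answer: 3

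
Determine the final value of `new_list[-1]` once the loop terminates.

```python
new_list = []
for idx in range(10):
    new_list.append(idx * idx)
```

Let's trace through this code step by step.

Initialize: new_list = []
Entering loop: for idx in range(10):
After iteration 1: idx = 0, new_list = [0]
After iteration 2: idx = 1, new_list = [0, 1]
After iteration 3: idx = 2, new_list = [0, 1, 4]
After iteration 4: idx = 3, new_list = [0, 1, 4, 9]
After iteration 5: idx = 4, new_list = [0, 1, 4, 9, 16]
After iteration 6: idx = 5, new_list = [0, 1, 4, 9, 16, 25]
After iteration 7: idx = 6, new_list = [0, 1, 4, 9, 16, 25, 36]
After iteration 8: idx = 7, new_list = [0, 1, 4, 9, 16, 25, 36, 49]
After iteration 9: idx = 8, new_list = [0, 1, 4, 9, 16, 25, 36, 49, 64]
After iteration 10: idx = 9, new_list = [0, 1, 4, 9, 16, 25, 36, 49, 64, 81]
Loop ends.
new_list[-1] = 81

Final answer: 81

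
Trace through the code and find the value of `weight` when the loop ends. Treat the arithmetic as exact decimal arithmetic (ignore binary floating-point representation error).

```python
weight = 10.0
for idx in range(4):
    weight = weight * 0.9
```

Let's trace through this code step by step.

Initialize: weight = 10.0
Entering loop: for idx in range(4):
After iteration 1: idx = 0, weight = 9.0
After iteration 2: idx = 1, weight = 8.1
After iteration 3: idx = 2, weight = 7.29
After iteration 4: idx = 3, weight = 6.561
Loop ends.

Final answer: 6.561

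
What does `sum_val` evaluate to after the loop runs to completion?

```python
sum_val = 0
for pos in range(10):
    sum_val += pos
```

Let's trace through this code step by step.

Initialize: sum_val = 0
Entering loop: for pos in range(10):
After iteration 1: pos = 0, sum_val = 0
After iteration 2: pos = 1, sum_val = 1
After iteration 3: pos = 2, sum_val = 3
After iteration 4: pos = 3, sum_val = 6
After iteration 5: pos = 4, sum_val = 10
After iteration 6: pos = 5, sum_val = 15
After iteration 7: pos = 6, sum_val = 21
After iteration 8: pos = 7, sum_val = 28
After iteration 9: pos = 8, sum_val = 36
After iteration 10: pos = 9, sum_val = 45
Loop ends.

Final answer: 45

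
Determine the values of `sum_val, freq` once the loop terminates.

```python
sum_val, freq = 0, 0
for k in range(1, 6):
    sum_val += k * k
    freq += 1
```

Let's trace through this code step by step.

Initialize: sum_val = 0
Initialize: freq = 0
Entering loop: for k in range(1, 6):
After iteration 1: k = 1, sum_val = 1, freq = 1
After iteration 2: k = 2, sum_val = 5, freq = 2
After iteration 3: k = 3, sum_val = 14, freq = 3
After iteration 4: k = 4, sum_val = 30, freq = 4
After iteration 5: k = 5, sum_val = 55, freq = 5
Loop ends.

Final answer: 55, 5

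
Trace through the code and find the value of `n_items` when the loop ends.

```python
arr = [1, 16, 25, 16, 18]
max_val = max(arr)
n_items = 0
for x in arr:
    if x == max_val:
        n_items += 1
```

Let's trace through this code step by step.

Initialize: arr = [1, 16, 25, 16, 18]
Initialize: max_val = 25
Initialize: n_items = 0
Entering loop: for x in arr:
After iteration 1: x = 1, n_items = 0
After iteration 2: x = 16, n_items = 0
After iteration 3: x = 25, n_items = 1
After iteration 4: x = 16, n_items = 1
After iteration 5: x = 18, n_items = 1
Loop ends.

Final answer: 1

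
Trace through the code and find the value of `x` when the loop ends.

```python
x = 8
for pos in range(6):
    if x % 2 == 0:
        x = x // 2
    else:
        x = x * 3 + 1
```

Let's trace through this code step by step.

Initialize: x = 8
Entering loop: for pos in range(6):
After iteration 1: pos = 0, x = 4
After iteration 2: pos = 1, x = 2
After iteration 3: pos = 2, x = 1
After iteration 4: pos = 3, x = 4
After iteration 5: pos = 4, x = 2
After iteration 6: pos = 5, x = 1
Loop ends.

Final answer: 1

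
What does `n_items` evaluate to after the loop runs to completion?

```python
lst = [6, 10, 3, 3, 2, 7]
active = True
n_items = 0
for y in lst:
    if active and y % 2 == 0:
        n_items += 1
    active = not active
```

Let's trace through this code step by step.

Initialize: lst = [6, 10, 3, 3, 2, 7]
Initialize: active = True
Initialize: n_items = 0
Entering loop: for y in lst:
After iteration 1: y = 6, active = False, n_items = 1
After iteration 2: y = 10, active = True, n_items = 1
After iteration 3: y = 3, active = False, n_items = 1
After iteration 4: y = 3, active = True, n_items = 1
After iteration 5: y = 2, active = False, n_items = 2
After iteration 6: y = 7, active = True, n_items = 2
Loop ends.

Final answer: 2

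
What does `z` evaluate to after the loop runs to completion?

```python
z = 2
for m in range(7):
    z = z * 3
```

Let's trace through this code step by step.

Initialize: z = 2
Entering loop: for m in range(7):
After iteration 1: m = 0, z = 6
After iteration 2: m = 1, z = 18
After iteration 3: m = 2, z = 54
After iteration 4: m = 3, z = 162
After iteration 5: m = 4, z = 486
After iteration 6: m = 5, z = 1458
After iteration 7: m = 6, z = 4374
Loop ends.

Final answer: 4374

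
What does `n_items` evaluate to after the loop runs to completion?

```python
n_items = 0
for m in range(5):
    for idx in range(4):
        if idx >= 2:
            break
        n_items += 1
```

Let's trace through this code step by step.

Initialize: n_items = 0
Entering loop: for m in range(5):
After iteration 1: m = 0, n_items = 2
After iteration 2: m = 1, n_items = 4
After iteration 3: m = 2, n_items = 6
After iteration 4: m = 3, n_items = 8
After iteration 5: m = 4, n_items = 10
Loop ends.

Final answer: 10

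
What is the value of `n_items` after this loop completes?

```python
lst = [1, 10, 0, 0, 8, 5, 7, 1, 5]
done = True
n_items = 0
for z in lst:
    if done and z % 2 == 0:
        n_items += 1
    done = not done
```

Let's trace through this code step by step.

Initialize: lst = [1, 10, 0, 0, 8, 5, 7, 1, 5]
Initialize: done = True
Initialize: n_items = 0
Entering loop: for z in lst:
After iteration 1: z = 1, done = False, n_items = 0
After iteration 2: z = 10, done = True, n_items = 0
After iteration 3: z = 0, done = False, n_items = 1
After iteration 4: z = 0, done = True, n_items = 1
After iteration 5: z = 8, done = False, n_items = 2
After iteration 6: z = 5, done = True, n_items = 2
After iteration 7: z = 7, done = False, n_items = 2
After iteration 8: z = 1, done = True, n_items = 2
After iteration 9: z = 5, done = False, n_items = 2
Loop ends.

Final answer: 2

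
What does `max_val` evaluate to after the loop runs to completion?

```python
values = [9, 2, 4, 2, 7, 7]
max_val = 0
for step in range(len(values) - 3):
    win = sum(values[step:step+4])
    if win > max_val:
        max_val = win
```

Let's trace through this code step by step.

Initialize: values = [9, 2, 4, 2, 7, 7]
Initialize: max_val = 0
Entering loop: for step in range(len(values) - 3):
After iteration 1: step = 0, max_val = 17, win = 17
After iteration 2: step = 1, max_val = 17, win = 15
After iteration 3: step = 2, max_val = 20, win = 20
Loop ends.

Final answer: 20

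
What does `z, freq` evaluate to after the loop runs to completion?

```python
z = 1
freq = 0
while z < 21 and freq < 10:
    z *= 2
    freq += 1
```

Let's trace through this code step by step.

Initialize: z = 1
Initialize: freq = 0
Entering loop: while z < 21 and freq < 10:
After iteration 1: z = 2, freq = 1
After iteration 2: z = 4, freq = 2
After iteration 3: z = 8, freq = 3
After iteration 4: z = 16, freq = 4
After iteration 5: z = 32, freq = 5
Loop ends.

Final answer: 32, 5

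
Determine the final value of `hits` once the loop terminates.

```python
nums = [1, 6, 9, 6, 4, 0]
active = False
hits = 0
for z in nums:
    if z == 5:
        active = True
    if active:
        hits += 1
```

Let's trace through this code step by step.

Initialize: nums = [1, 6, 9, 6, 4, 0]
Initialize: active = False
Initialize: hits = 0
Entering loop: for z in nums:
After iteration 1: z = 1, hits = 0
After iteration 2: z = 6, hits = 0
After iteration 3: z = 9, hits = 0
After iteration 4: z = 6, hits = 0
After iteration 5: z = 4, hits = 0
After iteration 6: z = 0, hits = 0
Loop ends.

Final answer: 0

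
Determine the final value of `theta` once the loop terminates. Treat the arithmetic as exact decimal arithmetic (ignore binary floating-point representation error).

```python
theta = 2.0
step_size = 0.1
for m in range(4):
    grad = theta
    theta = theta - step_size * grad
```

Let's trace through this code step by step.

Initialize: theta = 2.0
Initialize: step_size = 0.1
Entering loop: for m in range(4):
After iteration 1: m = 0, theta = 1.8, grad = 2.0
After iteration 2: m = 1, theta = 1.62, grad = 1.8
After iteration 3: m = 2, theta = 1.458, grad = 1.62
After iteration 4: m = 3, theta = 1.3122, grad = 1.458
Loop ends.

Final answer: 1.3122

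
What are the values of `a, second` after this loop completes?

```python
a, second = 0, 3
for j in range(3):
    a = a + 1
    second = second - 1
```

Let's trace through this code step by step.

Initialize: a = 0
Initialize: second = 3
Entering loop: for j in range(3):
After iteration 1: j = 0, a = 1, second = 2
After iteration 2: j = 1, a = 2, second = 1
After iteration 3: j = 2, a = 3, second = 0
Loop ends.

Final answer: 3, 0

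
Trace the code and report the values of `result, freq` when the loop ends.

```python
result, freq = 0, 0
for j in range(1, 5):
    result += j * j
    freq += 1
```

Let's trace through this code step by step.

Initialize: result = 0
Initialize: freq = 0
Entering loop: for j in range(1, 5):
After iteration 1: j = 1, result = 1, freq = 1
After iteration 2: j = 2, result = 5, freq = 2
After iteration 3: j = 3, result = 14, freq = 3
After iteration 4: j = 4, result = 30, freq = 4
Loop ends.

Final answer: 30, 4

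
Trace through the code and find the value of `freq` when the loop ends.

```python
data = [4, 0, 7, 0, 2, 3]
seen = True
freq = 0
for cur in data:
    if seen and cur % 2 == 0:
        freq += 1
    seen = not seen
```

Let's trace through this code step by step.

Initialize: data = [4, 0, 7, 0, 2, 3]
Initialize: seen = True
Initialize: freq = 0
Entering loop: for cur in data:
After iteration 1: cur = 4, seen = False, freq = 1
After iteration 2: cur = 0, seen = True, freq = 1
After iteration 3: cur = 7, seen = False, freq = 1
After iteration 4: cur = 0, seen = True, freq = 1
After iteration 5: cur = 2, seen = False, freq = 2
After iteration 6: cur = 3, seen = True, freq = 2
Loop ends.

Final answer: 2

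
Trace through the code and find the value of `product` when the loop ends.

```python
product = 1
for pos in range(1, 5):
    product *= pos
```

Let's trace through this code step by step.

Initialize: product = 1
Entering loop: for pos in range(1, 5):
After iteration 1: pos = 1, product = 1
After iteration 2: pos = 2, product = 2
After iteration 3: pos = 3, product = 6
After iteration 4: pos = 4, product = 24
Loop ends.

Final answer: 24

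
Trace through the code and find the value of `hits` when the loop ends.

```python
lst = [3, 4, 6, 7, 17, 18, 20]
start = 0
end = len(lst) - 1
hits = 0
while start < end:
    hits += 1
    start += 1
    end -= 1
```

Let's trace through this code step by step.

Initialize: lst = [3, 4, 6, 7, 17, 18, 20]
Initialize: start = 0
Initialize: end = 6
Initialize: hits = 0
Entering loop: while start < end:
After iteration 1: start = 1, end = 5, hits = 1
After iteration 2: start = 2, end = 4, hits = 2
After iteration 3: start = 3, end = 3, hits = 3
Loop ends.

Final answer: 3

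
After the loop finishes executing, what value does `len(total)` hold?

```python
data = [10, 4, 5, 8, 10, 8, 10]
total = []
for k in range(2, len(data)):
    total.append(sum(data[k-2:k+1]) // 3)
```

Let's trace through this code step by step.

Initialize: data = [10, 4, 5, 8, 10, 8, 10]
Initialize: total = []
Entering loop: for k in range(2, len(data)):
After iteration 1: k = 2, total = [6]
After iteration 2: k = 3, total = [6, 5]
After iteration 3: k = 4, total = [6, 5, 7]
After iteration 4: k = 5, total = [6, 5, 7, 8]
After iteration 5: k = 6, total = [6, 5, 7, 8, 9]
Loop ends.
len(total) = 5

Final answer: 5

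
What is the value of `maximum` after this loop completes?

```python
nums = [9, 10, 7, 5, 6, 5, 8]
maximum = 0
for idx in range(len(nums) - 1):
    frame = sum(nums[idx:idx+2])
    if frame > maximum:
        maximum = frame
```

Let's trace through this code step by step.

Initialize: nums = [9, 10, 7, 5, 6, 5, 8]
Initialize: maximum = 0
Entering loop: for idx in range(len(nums) - 1):
After iteration 1: idx = 0, maximum = 19, frame = 19
After iteration 2: idx = 1, maximum = 19, frame = 17
After iteration 3: idx = 2, maximum = 19, frame = 12
After iteration 4: idx = 3, maximum = 19, frame = 11
After iteration 5: idx = 4, maximum = 19, frame = 11
After iteration 6: idx = 5, maximum = 19, frame = 13
Loop ends.

Final answer: 19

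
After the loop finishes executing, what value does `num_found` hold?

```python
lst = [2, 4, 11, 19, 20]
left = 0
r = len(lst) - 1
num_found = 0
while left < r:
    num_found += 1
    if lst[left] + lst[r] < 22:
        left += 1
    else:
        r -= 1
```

Let's trace through this code step by step.

Initialize: lst = [2, 4, 11, 19, 20]
Initialize: left = 0
Initialize: r = 4
Initialize: num_found = 0
Entering loop: while left < r:
After iteration 1: left = 0, r = 3, num_found = 1
After iteration 2: left = 1, r = 3, num_found = 2
After iteration 3: left = 1, r = 2, num_found = 3
After iteration 4: left = 2, r = 2, num_found = 4
Loop ends.

Final answer: 4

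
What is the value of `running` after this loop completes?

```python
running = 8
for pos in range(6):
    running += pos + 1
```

Let's trace through this code step by step.

Initialize: running = 8
Entering loop: for pos in range(6):
After iteration 1: pos = 0, running = 9
After iteration 2: pos = 1, running = 11
After iteration 3: pos = 2, running = 14
After iteration 4: pos = 3, running = 18
After iteration 5: pos = 4, running = 23
After iteration 6: pos = 5, running = 29
Loop ends.

Final answer: 29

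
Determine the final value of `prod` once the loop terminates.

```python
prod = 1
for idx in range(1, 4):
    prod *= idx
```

Let's trace through this code step by step.

Initialize: prod = 1
Entering loop: for idx in range(1, 4):
After iteration 1: idx = 1, prod = 1
After iteration 2: idx = 2, prod = 2
After iteration 3: idx = 3, prod = 6
Loop ends.

Final answer: 6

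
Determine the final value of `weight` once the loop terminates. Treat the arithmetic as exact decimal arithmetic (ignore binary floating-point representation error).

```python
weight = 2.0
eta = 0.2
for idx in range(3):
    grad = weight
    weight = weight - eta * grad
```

Let's trace through this code step by step.

Initialize: weight = 2.0
Initialize: eta = 0.2
Entering loop: for idx in range(3):
After iteration 1: idx = 0, weight = 1.6, grad = 2.0
After iteration 2: idx = 1, weight = 1.28, grad = 1.6
After iteration 3: idx = 2, weight = 1.024, grad = 1.28
Loop ends.

Final answer: 1.024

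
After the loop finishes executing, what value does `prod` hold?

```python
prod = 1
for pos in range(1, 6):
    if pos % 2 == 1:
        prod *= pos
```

Let's trace through this code step by step.

Initialize: prod = 1
Entering loop: for pos in range(1, 6):
After iteration 1: pos = 1, prod = 1
After iteration 2: pos = 2, prod = 1
After iteration 3: pos = 3, prod = 3
After iteration 4: pos = 4, prod = 3
After iteration 5: pos = 5, prod = 15
Loop ends.

Final answer: 15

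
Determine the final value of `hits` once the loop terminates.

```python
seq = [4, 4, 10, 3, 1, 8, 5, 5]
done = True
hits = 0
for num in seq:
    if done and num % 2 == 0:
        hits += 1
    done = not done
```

Let's trace through this code step by step.

Initialize: seq = [4, 4, 10, 3, 1, 8, 5, 5]
Initialize: done = True
Initialize: hits = 0
Entering loop: for num in seq:
After iteration 1: num = 4, done = False, hits = 1
After iteration 2: num = 4, done = True, hits = 1
After iteration 3: num = 10, done = False, hits = 2
After iteration 4: num = 3, done = True, hits = 2
After iteration 5: num = 1, done = False, hits = 2
After iteration 6: num = 8, done = True, hits = 2
After iteration 7: num = 5, done = False, hits = 2
After iteration 8: num = 5, done = True, hits = 2
Loop ends.

Final answer: 2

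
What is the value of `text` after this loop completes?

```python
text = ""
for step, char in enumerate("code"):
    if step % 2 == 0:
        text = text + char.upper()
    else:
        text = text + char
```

Let's trace through this code step by step.

Initialize: text = ''
Entering loop: for step, char in enumerate("code"):
After iteration 1: step = 0, char = 'c', text = 'C'
After iteration 2: step = 1, char = 'o', text = 'Co'
After iteration 3: step = 2, char = 'd', text = 'CoD'
After iteration 4: step = 3, char = 'e', text = 'CoDe'
Loop ends.

Final answer: 'CoDe'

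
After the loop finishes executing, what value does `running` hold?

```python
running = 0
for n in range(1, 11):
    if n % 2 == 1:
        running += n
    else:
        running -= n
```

Let's trace through this code step by step.

Initialize: running = 0
Entering loop: for n in range(1, 11):
After iteration 1: n = 1, running = 1
After iteration 2: n = 2, running = -1
After iteration 3: n = 3, running = 2
After iteration 4: n = 4, running = -2
After iteration 5: n = 5, running = 3
After iteration 6: n = 6, running = -3
After iteration 7: n = 7, running = 4
After iteration 8: n = 8, running = -4
After iteration 9: n = 9, running = 5
After iteration 10: n = 10, running = -5
Loop ends.

Final answer: -5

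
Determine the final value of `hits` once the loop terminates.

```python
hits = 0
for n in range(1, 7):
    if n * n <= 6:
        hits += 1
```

Let's trace through this code step by step.

Initialize: hits = 0
Entering loop: for n in range(1, 7):
After iteration 1: n = 1, hits = 1
After iteration 2: n = 2, hits = 2
After iteration 3: n = 3, hits = 2
After iteration 4: n = 4, hits = 2
After iteration 5: n = 5, hits = 2
After iteration 6: n = 6, hits = 2
Loop ends.

Final answer: 2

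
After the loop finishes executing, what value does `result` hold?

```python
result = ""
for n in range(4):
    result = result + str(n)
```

Let's trace through this code step by step.

Initialize: result = ''
Entering loop: for n in range(4):
After iteration 1: n = 0, result = '0'
After iteration 2: n = 1, result = '01'
After iteration 3: n = 2, result = '012'
After iteration 4: n = 3, result = '0123'
Loop ends.

Final answer: '0123'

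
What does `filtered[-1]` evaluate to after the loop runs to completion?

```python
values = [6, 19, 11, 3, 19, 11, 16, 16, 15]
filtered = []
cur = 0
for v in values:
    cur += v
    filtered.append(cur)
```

Let's trace through this code step by step.

Initialize: values = [6, 19, 11, 3, 19, 11, 16, 16, 15]
Initialize: filtered = []
Initialize: cur = 0
Entering loop: for v in values:
After iteration 1: v = 6, filtered = [6], cur = 6
After iteration 2: v = 19, filtered = [6, 25], cur = 25
After iteration 3: v = 11, filtered = [6, 25, 36], cur = 36
After iteration 4: v = 3, filtered = [6, 25, 36, 39], cur = 39
After iteration 5: v = 19, filtered = [6, 25, 36, 39, 58], cur = 58
After iteration 6: v = 11, filtered = [6, 25, 36, 39, 58, 69], cur = 69
After iteration 7: v = 16, filtered = [6, 25, 36, 39, 58, 69, 85], cur = 85
After iteration 8: v = 16, filtered = [6, 25, 36, 39, 58, 69, 85, 101], cur = 101
After iteration 9: v = 15, filtered = [6, 25, 36, 39, 58, 69, 85, 101, 116], cur = 116
Loop ends.
filtered[-1] = 116

Final answer: 116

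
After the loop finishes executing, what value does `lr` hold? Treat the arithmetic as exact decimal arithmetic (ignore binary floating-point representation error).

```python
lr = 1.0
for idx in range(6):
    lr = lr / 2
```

Let's trace through this code step by step.

Initialize: lr = 1.0
Entering loop: for idx in range(6):
After iteration 1: idx = 0, lr = 0.5
After iteration 2: idx = 1, lr = 0.25
After iteration 3: idx = 2, lr = 0.125
After iteration 4: idx = 3, lr = 0.0625
After iteration 5: idx = 4, lr = 0.03125
After iteration 6: idx = 5, lr = 0.015625
Loop ends.

Final answer: 0.015625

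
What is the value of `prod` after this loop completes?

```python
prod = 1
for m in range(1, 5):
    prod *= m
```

Let's trace through this code step by step.

Initialize: prod = 1
Entering loop: for m in range(1, 5):
After iteration 1: m = 1, prod = 1
After iteration 2: m = 2, prod = 2
After iteration 3: m = 3, prod = 6
After iteration 4: m = 4, prod = 24
Loop ends.

Final answer: 24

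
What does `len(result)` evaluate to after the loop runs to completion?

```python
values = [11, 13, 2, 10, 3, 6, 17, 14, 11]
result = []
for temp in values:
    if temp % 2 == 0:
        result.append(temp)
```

Let's trace through this code step by step.

Initialize: values = [11, 13, 2, 10, 3, 6, 17, 14, 11]
Initialize: result = []
Entering loop: for temp in values:
After iteration 1: temp = 11, result = []
After iteration 2: temp = 13, result = []
After iteration 3: temp = 2, result = [2]
After iteration 4: temp = 10, result = [2, 10]
After iteration 5: temp = 3, result = [2, 10]
After iteration 6: temp = 6, result = [2, 10, 6]
After iteration 7: temp = 17, result = [2, 10, 6]
After iteration 8: temp = 14, result = [2, 10, 6, 14]
After iteration 9: temp = 11, result = [2, 10, 6, 14]
Loop ends.
len(result) = 4

Final answer: 4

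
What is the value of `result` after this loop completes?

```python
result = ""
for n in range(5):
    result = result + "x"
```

Let's trace through this code step by step.

Initialize: result = ''
Entering loop: for n in range(5):
After iteration 1: n = 0, result = 'x'
After iteration 2: n = 1, result = 'xx'
After iteration 3: n = 2, result = 'xxx'
After iteration 4: n = 3, result = 'xxxx'
After iteration 5: n = 4, result = 'xxxxx'
Loop ends.

Final answer: 'xxxxx'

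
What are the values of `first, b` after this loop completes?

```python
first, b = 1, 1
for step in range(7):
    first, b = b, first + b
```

Let's trace through this code step by step.

Initialize: first = 1
Initialize: b = 1
Entering loop: for step in range(7):
After iteration 1: step = 0, first = 1, b = 2
After iteration 2: step = 1, first = 2, b = 3
After iteration 3: step = 2, first = 3, b = 5
After iteration 4: step = 3, first = 5, b = 8
After iteration 5: step = 4, first = 8, b = 13
After iteration 6: step = 5, first = 13, b = 21
After iteration 7: step = 6, first = 21, b = 34
Loop ends.

Final answer: 21, 34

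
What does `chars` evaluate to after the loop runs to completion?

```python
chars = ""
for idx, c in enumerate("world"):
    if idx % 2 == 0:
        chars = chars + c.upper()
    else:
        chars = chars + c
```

Let's trace through this code step by step.

Initialize: chars = ''
Entering loop: for idx, c in enumerate("world"):
After iteration 1: idx = 0, c = 'w', chars = 'W'
After iteration 2: idx = 1, c = 'o', chars = 'Wo'
After iteration 3: idx = 2, c = 'r', chars = 'WoR'
After iteration 4: idx = 3, c = 'l', chars = 'WoRl'
After iteration 5: idx = 4, c = 'd', chars = 'WoRlD'
Loop ends.

Final answer: 'WoRlD'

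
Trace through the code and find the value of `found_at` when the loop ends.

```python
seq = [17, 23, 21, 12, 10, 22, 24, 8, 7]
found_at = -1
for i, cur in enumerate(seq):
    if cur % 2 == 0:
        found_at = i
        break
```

Let's trace through this code step by step.

Initialize: seq = [17, 23, 21, 12, 10, 22, 24, 8, 7]
Initialize: found_at = -1
Entering loop: for i, cur in enumerate(seq):
After iteration 1: i = 0, cur = 17, found_at = -1
After iteration 2: i = 1, cur = 23, found_at = -1
After iteration 3: i = 2, cur = 21, found_at = -1
After iteration 4: i = 3, cur = 12, found_at = 3
Loop ends.

Final answer: 3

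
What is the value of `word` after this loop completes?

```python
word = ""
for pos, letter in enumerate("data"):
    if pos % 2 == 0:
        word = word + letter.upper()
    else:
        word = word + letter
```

Let's trace through this code step by step.

Initialize: word = ''
Entering loop: for pos, letter in enumerate("data"):
After iteration 1: pos = 0, letter = 'd', word = 'D'
After iteration 2: pos = 1, letter = 'a', word = 'Da'
After iteration 3: pos = 2, letter = 't', word = 'DaT'
After iteration 4: pos = 3, letter = 'a', word = 'DaTa'
Loop ends.

Final answer: 'DaTa'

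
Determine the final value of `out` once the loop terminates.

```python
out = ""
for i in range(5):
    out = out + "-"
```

Let's trace through this code step by step.

Initialize: out = ''
Entering loop: for i in range(5):
After iteration 1: i = 0, out = '-'
After iteration 2: i = 1, out = '--'
After iteration 3: i = 2, out = '---'
After iteration 4: i = 3, out = '----'
After iteration 5: i = 4, out = '-----'
Loop ends.

Final answer: '-----'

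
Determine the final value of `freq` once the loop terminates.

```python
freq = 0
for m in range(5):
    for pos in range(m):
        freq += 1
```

Let's trace through this code step by step.

Initialize: freq = 0
Entering loop: for m in range(5):
After iteration 1: m = 0, freq = 0
After iteration 2: m = 1, freq = 1, pos = 0
After iteration 3: m = 2, freq = 3, pos = 1
After iteration 4: m = 3, freq = 6, pos = 2
After iteration 5: m = 4, freq = 10, pos = 3
Loop ends.

Final answer: 10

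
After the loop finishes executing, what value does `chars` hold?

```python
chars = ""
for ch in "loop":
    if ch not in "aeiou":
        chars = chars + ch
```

Let's trace through this code step by step.

Initialize: chars = ''
Entering loop: for ch in "loop":
After iteration 1: ch = 'l', chars = 'l'
After iteration 2: ch = 'o', chars = 'l'
After iteration 3: ch = 'o', chars = 'l'
After iteration 4: ch = 'p', chars = 'lp'
Loop ends.

Final answer: 'lp'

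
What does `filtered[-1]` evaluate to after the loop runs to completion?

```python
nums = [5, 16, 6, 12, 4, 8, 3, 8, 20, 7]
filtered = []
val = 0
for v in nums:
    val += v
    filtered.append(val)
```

Let's trace through this code step by step.

Initialize: nums = [5, 16, 6, 12, 4, 8, 3, 8, 20, 7]
Initialize: filtered = []
Initialize: val = 0
Entering loop: for v in nums:
After iteration 1: v = 5, filtered = [5], val = 5
After iteration 2: v = 16, filtered = [5, 21], val = 21
After iteration 3: v = 6, filtered = [5, 21, 27], val = 27
After iteration 4: v = 12, filtered = [5, 21, 27, 39], val = 39
After iteration 5: v = 4, filtered = [5, 21, 27, 39, 43], val = 43
After iteration 6: v = 8, filtered = [5, 21, 27, 39, 43, 51], val = 51
After iteration 7: v = 3, filtered = [5, 21, 27, 39, 43, 51, 54], val = 54
After iteration 8: v = 8, filtered = [5, 21, 27, 39, 43, 51, 54, 62], val = 62
After iteration 9: v = 20, filtered = [5, 21, 27, 39, 43, 51, 54, 62, 82], val = 82
After iteration 10: v = 7, filtered = [5, 21, 27, 39, 43, 51, 54, 62, 82, 89], val = 89
Loop ends.
filtered[-1] = 89

Final answer: 89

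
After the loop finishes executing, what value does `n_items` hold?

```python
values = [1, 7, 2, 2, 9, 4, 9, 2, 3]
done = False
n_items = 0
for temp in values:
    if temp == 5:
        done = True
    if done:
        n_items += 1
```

Let's trace through this code step by step.

Initialize: values = [1, 7, 2, 2, 9, 4, 9, 2, 3]
Initialize: done = False
Initialize: n_items = 0
Entering loop: for temp in values:
After iteration 1: temp = 1, n_items = 0
After iteration 2: temp = 7, n_items = 0
After iteration 3: temp = 2, n_items = 0
After iteration 4: temp = 2, n_items = 0
After iteration 5: temp = 9, n_items = 0
After iteration 6: temp = 4, n_items = 0
After iteration 7: temp = 9, n_items = 0
After iteration 8: temp = 2, n_items = 0
After iteration 9: temp = 3, n_items = 0
Loop ends.

Final answer: 0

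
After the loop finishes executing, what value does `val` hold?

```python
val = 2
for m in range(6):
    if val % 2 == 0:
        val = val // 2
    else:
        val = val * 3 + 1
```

Let's trace through this code step by step.

Initialize: val = 2
Entering loop: for m in range(6):
After iteration 1: m = 0, val = 1
After iteration 2: m = 1, val = 4
After iteration 3: m = 2, val = 2
After iteration 4: m = 3, val = 1
After iteration 5: m = 4, val = 4
After iteration 6: m = 5, val = 2
Loop ends.

Final answer: 2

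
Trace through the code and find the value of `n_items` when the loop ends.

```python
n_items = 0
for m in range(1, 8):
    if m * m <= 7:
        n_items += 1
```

Let's trace through this code step by step.

Initialize: n_items = 0
Entering loop: for m in range(1, 8):
After iteration 1: m = 1, n_items = 1
After iteration 2: m = 2, n_items = 2
After iteration 3: m = 3, n_items = 2
After iteration 4: m = 4, n_items = 2
After iteration 5: m = 5, n_items = 2
After iteration 6: m = 6, n_items = 2
After iteration 7: m = 7, n_items = 2
Loop ends.

Final answer: 2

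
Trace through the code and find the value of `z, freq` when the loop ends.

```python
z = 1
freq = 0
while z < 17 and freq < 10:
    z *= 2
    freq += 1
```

Let's trace through this code step by step.

Initialize: z = 1
Initialize: freq = 0
Entering loop: while z < 17 and freq < 10:
After iteration 1: z = 2, freq = 1
After iteration 2: z = 4, freq = 2
After iteration 3: z = 8, freq = 3
After iteration 4: z = 16, freq = 4
After iteration 5: z = 32, freq = 5
Loop ends.

Final answer: 32, 5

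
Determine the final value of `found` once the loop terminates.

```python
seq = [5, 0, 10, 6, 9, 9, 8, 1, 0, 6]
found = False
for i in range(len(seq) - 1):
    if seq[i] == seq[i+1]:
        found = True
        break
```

Let's trace through this code step by step.

Initialize: seq = [5, 0, 10, 6, 9, 9, 8, 1, 0, 6]
Initialize: found = False
Entering loop: for i in range(len(seq) - 1):
After iteration 1: i = 0, found = False
After iteration 2: i = 1, found = False
After iteration 3: i = 2, found = False
After iteration 4: i = 3, found = False
After iteration 5: i = 4, found = True
Loop ends.

Final answer: True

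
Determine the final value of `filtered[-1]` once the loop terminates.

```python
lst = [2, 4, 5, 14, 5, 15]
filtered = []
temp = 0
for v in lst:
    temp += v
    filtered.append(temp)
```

Let's trace through this code step by step.

Initialize: lst = [2, 4, 5, 14, 5, 15]
Initialize: filtered = []
Initialize: temp = 0
Entering loop: for v in lst:
After iteration 1: v = 2, filtered = [2], temp = 2
After iteration 2: v = 4, filtered = [2, 6], temp = 6
After iteration 3: v = 5, filtered = [2, 6, 11], temp = 11
After iteration 4: v = 14, filtered = [2, 6, 11, 25], temp = 25
After iteration 5: v = 5, filtered = [2, 6, 11, 25, 30], temp = 30
After iteration 6: v = 15, filtered = [2, 6, 11, 25, 30, 45], temp = 45
Loop ends.
filtered[-1] = 45

Final answer: 45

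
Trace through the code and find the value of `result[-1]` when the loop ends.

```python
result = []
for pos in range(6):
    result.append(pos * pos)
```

Let's trace through this code step by step.

Initialize: result = []
Entering loop: for pos in range(6):
After iteration 1: pos = 0, result = [0]
After iteration 2: pos = 1, result = [0, 1]
After iteration 3: pos = 2, result = [0, 1, 4]
After iteration 4: pos = 3, result = [0, 1, 4, 9]
After iteration 5: pos = 4, result = [0, 1, 4, 9, 16]
After iteration 6: pos = 5, result = [0, 1, 4, 9, 16, 25]
Loop ends.
result[-1] = 25

Final answer: 25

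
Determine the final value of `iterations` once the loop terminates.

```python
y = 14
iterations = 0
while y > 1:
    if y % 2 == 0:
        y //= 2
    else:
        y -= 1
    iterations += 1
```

Let's trace through this code step by step.

Initialize: y = 14
Initialize: iterations = 0
Entering loop: while y > 1:
After iteration 1: y = 7, iterations = 1
After iteration 2: y = 6, iterations = 2
After iteration 3: y = 3, iterations = 3
After iteration 4: y = 2, iterations = 4
After iteration 5: y = 1, iterations = 5
Loop ends.

Final answer: 5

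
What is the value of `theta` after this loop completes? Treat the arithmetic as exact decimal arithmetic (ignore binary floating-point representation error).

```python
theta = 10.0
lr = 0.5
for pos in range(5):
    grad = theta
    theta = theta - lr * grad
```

Let's trace through this code step by step.

Initialize: theta = 10.0
Initialize: lr = 0.5
Entering loop: for pos in range(5):
After iteration 1: pos = 0, theta = 5.0, grad = 10.0
After iteration 2: pos = 1, theta = 2.5, grad = 5.0
After iteration 3: pos = 2, theta = 1.25, grad = 2.5
After iteration 4: pos = 3, theta = 0.625, grad = 1.25
After iteration 5: pos = 4, theta = 0.3125, grad = 0.625
Loop ends.

Final answer: 0.3125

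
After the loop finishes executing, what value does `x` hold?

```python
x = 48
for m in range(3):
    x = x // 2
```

Let's trace through this code step by step.

Initialize: x = 48
Entering loop: for m in range(3):
After iteration 1: m = 0, x = 24
After iteration 2: m = 1, x = 12
After iteration 3: m = 2, x = 6
Loop ends.

Final answer: 6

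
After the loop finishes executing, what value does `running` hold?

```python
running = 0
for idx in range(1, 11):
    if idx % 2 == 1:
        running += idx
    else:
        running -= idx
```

Let's trace through this code step by step.

Initialize: running = 0
Entering loop: for idx in range(1, 11):
After iteration 1: idx = 1, running = 1
After iteration 2: idx = 2, running = -1
After iteration 3: idx = 3, running = 2
After iteration 4: idx = 4, running = -2
After iteration 5: idx = 5, running = 3
After iteration 6: idx = 6, running = -3
After iteration 7: idx = 7, running = 4
After iteration 8: idx = 8, running = -4
After iteration 9: idx = 9, running = 5
After iteration 10: idx = 10, running = -5
Loop ends.

Final answer: -5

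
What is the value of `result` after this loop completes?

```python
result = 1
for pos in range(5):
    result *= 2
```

Let's trace through this code step by step.

Initialize: result = 1
Entering loop: for pos in range(5):
After iteration 1: pos = 0, result = 2
After iteration 2: pos = 1, result = 4
After iteration 3: pos = 2, result = 8
After iteration 4: pos = 3, result = 16
After iteration 5: pos = 4, result = 32
Loop ends.

Final answer: 32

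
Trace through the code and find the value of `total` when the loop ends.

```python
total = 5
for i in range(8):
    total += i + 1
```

Let's trace through this code step by step.

Initialize: total = 5
Entering loop: for i in range(8):
After iteration 1: i = 0, total = 6
After iteration 2: i = 1, total = 8
After iteration 3: i = 2, total = 11
After iteration 4: i = 3, total = 15
After iteration 5: i = 4, total = 20
After iteration 6: i = 5, total = 26
After iteration 7: i = 6, total = 33
After iteration 8: i = 7, total = 41
Loop ends.

Final answer: 41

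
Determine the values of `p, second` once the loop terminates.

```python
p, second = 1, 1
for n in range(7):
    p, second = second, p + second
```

Let's trace through this code step by step.

Initialize: p = 1
Initialize: second = 1
Entering loop: for n in range(7):
After iteration 1: n = 0, p = 1, second = 2
After iteration 2: n = 1, p = 2, second = 3
After iteration 3: n = 2, p = 3, second = 5
After iteration 4: n = 3, p = 5, second = 8
After iteration 5: n = 4, p = 8, second = 13
After iteration 6: n = 5, p = 13, second = 21
After iteration 7: n = 6, p = 21, second = 34
Loop ends.

Final answer: 21, 34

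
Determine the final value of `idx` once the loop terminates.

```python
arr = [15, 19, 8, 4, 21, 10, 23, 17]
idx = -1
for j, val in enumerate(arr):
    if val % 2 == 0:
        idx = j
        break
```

Let's trace through this code step by step.

Initialize: arr = [15, 19, 8, 4, 21, 10, 23, 17]
Initialize: idx = -1
Entering loop: for j, val in enumerate(arr):
After iteration 1: j = 0, val = 15, idx = -1
After iteration 2: j = 1, val = 19, idx = -1
After iteration 3: j = 2, val = 8, idx = 2
Loop ends.

Final answer: 2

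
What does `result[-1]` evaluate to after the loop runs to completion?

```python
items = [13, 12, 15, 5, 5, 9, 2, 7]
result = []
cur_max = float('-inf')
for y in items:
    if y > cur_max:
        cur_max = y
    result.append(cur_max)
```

Let's trace through this code step by step.

Initialize: items = [13, 12, 15, 5, 5, 9, 2, 7]
Initialize: result = []
Initialize: cur_max = -inf
Entering loop: for y in items:
After iteration 1: y = 13, result = [13], cur_max = 13
After iteration 2: y = 12, result = [13, 13], cur_max = 13
After iteration 3: y = 15, result = [13, 13, 15], cur_max = 15
After iteration 4: y = 5, result = [13, 13, 15, 15], cur_max = 15
After iteration 5: y = 5, result = [13, 13, 15, 15, 15], cur_max = 15
After iteration 6: y = 9, result = [13, 13, 15, 15, 15, 15], cur_max = 15
After iteration 7: y = 2, result = [13, 13, 15, 15, 15, 15, 15], cur_max = 15
After iteration 8: y = 7, result = [13, 13, 15, 15, 15, 15, 15, 15], cur_max = 15
Loop ends.
result[-1] = 15

Final answer: 15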